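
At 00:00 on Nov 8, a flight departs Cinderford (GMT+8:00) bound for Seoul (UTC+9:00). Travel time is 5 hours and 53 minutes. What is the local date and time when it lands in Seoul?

Convert departure to UTC: 00:00 − 8:00 = 16:00 UTC on Nov 7.
Add 5 hours and 53 minutes travel time → 21:53 UTC.
Seoul is UTC+9:00, so local arrival = 21:53 + 9:00 = 06:53 on Nov 8.

06:53 on November 8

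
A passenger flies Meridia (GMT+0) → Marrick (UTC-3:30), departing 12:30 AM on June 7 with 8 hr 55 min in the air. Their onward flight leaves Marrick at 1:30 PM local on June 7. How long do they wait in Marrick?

7 hours 35 minutes

Meridia is at UTC+0, so departure is already 12:30 AM UTC on Jun 7.
Add 8 hours and 55 minutes flight time → 9:25 AM UTC.
Marrick is UTC−3:30, so local arrival = 9:25 AM − 3:30 = 5:55 AM on Jun 7.
Layover = 1:30 PM − 5:55 AM = 7 hours 35 minutes.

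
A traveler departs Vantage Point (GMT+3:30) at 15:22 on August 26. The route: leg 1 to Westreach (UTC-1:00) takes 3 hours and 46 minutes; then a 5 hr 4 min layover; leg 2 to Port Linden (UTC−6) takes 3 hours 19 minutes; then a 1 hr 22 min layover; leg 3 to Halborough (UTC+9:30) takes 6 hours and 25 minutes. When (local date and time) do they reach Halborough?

Convert departure to UTC: 15:22 − 3:30 = 11:52 UTC on Aug 26.
Add 3 hours and 46 minutes leg 1 → 15:38 UTC.
Add 5 hours and 4 minutes layover in Westreach → 20:42 UTC.
Add 3 hours and 19 minutes leg 2 → 00:01 UTC (Aug 27).
Add 1 hour 22 minutes layover in Port Linden → 01:23 UTC.
Add 6 hours and 25 minutes leg 3 → 07:48 UTC.
Halborough is UTC+9:30, so local arrival = 07:48 + 9:30 = 17:18 on Aug 27.

17:18 on August 27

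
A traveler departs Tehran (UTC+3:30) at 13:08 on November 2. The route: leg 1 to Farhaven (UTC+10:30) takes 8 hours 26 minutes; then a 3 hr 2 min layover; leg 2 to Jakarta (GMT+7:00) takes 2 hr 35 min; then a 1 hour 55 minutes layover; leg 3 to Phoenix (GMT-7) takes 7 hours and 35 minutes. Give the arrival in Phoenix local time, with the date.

02:11 on Nov 3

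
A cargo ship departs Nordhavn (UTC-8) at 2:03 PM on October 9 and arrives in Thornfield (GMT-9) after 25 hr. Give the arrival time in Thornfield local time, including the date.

Convert departure to UTC: 2:03 PM + 8:00 = 10:03 PM UTC on Oct 9.
Add 25 hours travel time → 11:03 PM UTC (Oct 10).
Thornfield is UTC−9:00, so local arrival = 11:03 PM − 9:00 = 2:03 PM on Oct 10.

2:03 PM on October 10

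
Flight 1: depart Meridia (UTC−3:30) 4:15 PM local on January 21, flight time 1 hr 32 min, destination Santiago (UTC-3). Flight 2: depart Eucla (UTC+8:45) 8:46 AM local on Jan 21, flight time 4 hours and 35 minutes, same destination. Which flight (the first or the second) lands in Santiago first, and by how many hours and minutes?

Flight 1 in UTC: 4:15 PM + 3:30 = 7:45 PM on Jan 21.
+1 hour and 32 minutes → arrive 9:17 PM UTC on Jan 21.
Flight 2 in UTC: 8:46 AM − 8:45 = 12:01 AM on Jan 21.
+4 hours 35 minutes → arrive 4:36 AM UTC on Jan 21.
Flight 2 lands earlier by 16 hours 41 minutes.

the second, by 16 hours 41 minutes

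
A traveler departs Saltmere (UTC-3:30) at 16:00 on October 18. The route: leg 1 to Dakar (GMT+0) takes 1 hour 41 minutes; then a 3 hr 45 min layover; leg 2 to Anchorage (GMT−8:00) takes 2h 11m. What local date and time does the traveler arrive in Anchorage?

Convert departure to UTC: 16:00 + 3:30 = 19:30 UTC on Oct 18.
Add 1 hour and 41 minutes leg 1 → 21:11 UTC.
Add 3 hours 45 minutes layover in Dakar → 00:56 UTC (Oct 19).
Add 2 hours 11 minutes leg 2 → 03:07 UTC.
Anchorage is UTC−8:00, so local arrival = 03:07 − 8:00 = 19:07 on Oct 18.

19:07 on Oct 18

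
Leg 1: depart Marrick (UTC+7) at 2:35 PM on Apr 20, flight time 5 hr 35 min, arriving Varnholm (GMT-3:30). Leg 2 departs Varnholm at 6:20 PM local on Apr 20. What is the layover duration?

8 hours 40 minutes

Convert departure to UTC: 2:35 PM − 7:00 = 7:35 AM UTC on Apr 20.
Add 5 hours and 35 minutes flight time → 1:10 PM UTC.
Varnholm is UTC−3:30, so local arrival = 1:10 PM − 3:30 = 9:40 AM on Apr 20.
Layover = 6:20 PM − 9:40 AM = 8 hours 40 minutes.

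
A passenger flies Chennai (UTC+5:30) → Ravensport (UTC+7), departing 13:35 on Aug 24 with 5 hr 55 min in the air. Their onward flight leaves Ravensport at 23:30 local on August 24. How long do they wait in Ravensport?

Convert departure to UTC: 13:35 − 5:30 = 08:05 UTC on Aug 24.
Add 5 hours and 55 minutes flight time → 14:00 UTC.
Ravensport is UTC+7:00, so local arrival = 14:00 + 7:00 = 21:00 on Aug 24.
Layover = 23:30 − 21:00 = 2 hours 30 minutes.

2 hours 30 minutes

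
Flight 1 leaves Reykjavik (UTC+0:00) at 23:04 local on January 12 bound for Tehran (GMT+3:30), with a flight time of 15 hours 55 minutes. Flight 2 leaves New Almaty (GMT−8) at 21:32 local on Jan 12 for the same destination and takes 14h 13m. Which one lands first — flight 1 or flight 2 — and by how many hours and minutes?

the first, by 4 hours 46 minutes

Flight 1 departs at 23:04 UTC (Jan 12).
+15 hours 55 minutes → arrive 14:59 UTC on Jan 13.
Flight 2 in UTC: 21:32 + 8:00 = 05:32 on Jan 13.
+14 hours and 13 minutes → arrive 19:45 UTC on Jan 13.
Flight 1 lands earlier by 4 hours 46 minutes.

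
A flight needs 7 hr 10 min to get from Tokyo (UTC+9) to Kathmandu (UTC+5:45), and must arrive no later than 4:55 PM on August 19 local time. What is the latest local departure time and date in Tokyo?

Target arrival in UTC: 4:55 PM − 5:45 = 11:10 AM on Aug 19.
Subtract 7 hours and 10 minutes → departure 4:00 AM UTC on Aug 19.
Tokyo is UTC+9:00: 4:00 AM + 9:00 = 1:00 PM on Aug 19.

1:00 PM on Aug 19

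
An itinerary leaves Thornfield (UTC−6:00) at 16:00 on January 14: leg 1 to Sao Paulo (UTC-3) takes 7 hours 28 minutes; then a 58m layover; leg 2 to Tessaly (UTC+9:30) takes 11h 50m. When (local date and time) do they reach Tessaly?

03:46 on January 16

Convert departure to UTC: 16:00 + 6:00 = 22:00 UTC on Jan 14.
Add 7 hours and 28 minutes leg 1 → 05:28 UTC (Jan 15).
Add 58 minutes layover in Sao Paulo → 06:26 UTC.
Add 11 hours 50 minutes leg 2 → 18:16 UTC.
Tessaly is UTC+9:30, so local arrival = 18:16 + 9:30 = 03:46 on Jan 16.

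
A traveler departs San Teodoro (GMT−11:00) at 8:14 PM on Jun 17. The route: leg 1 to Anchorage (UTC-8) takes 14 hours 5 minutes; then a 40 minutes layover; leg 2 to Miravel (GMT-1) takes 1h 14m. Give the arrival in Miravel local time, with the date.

Convert departure to UTC: 8:14 PM + 11:00 = 7:14 AM UTC on Jun 18.
Add 14 hours 5 minutes leg 1 → 9:19 PM UTC.
Add 40 minutes layover in Anchorage → 9:59 PM UTC.
Add 1 hour and 14 minutes leg 2 → 11:13 PM UTC.
Miravel is UTC−1:00, so local arrival = 11:13 PM − 1:00 = 10:13 PM on Jun 18.

10:13 PM on June 18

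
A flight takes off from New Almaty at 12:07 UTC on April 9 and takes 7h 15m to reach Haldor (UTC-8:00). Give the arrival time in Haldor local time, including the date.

Departure is given in UTC: 12:07 on Apr 9.
Add 7 hours and 15 minutes → 19:22 UTC.
Haldor is UTC−8:00: 19:22 − 8:00 = 11:22 on Apr 9.

11:22 on Apr 9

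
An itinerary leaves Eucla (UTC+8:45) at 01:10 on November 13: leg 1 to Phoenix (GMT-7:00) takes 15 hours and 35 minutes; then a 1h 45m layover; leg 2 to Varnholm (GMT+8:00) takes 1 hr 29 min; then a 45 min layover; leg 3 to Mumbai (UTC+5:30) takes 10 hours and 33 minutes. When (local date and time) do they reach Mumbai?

Convert departure to UTC: 01:10 − 8:45 = 16:25 UTC on Nov 12.
Add 15 hours 35 minutes leg 1 → 08:00 UTC (Nov 13).
Add 1 hour and 45 minutes layover in Phoenix → 09:45 UTC.
Add 1 hour 29 minutes leg 2 → 11:14 UTC.
Add 45 minutes layover in Varnholm → 11:59 UTC.
Add 10 hours and 33 minutes leg 3 → 22:32 UTC.
Mumbai is UTC+5:30, so local arrival = 22:32 + 5:30 = 04:02 on Nov 14.

04:02 on November 14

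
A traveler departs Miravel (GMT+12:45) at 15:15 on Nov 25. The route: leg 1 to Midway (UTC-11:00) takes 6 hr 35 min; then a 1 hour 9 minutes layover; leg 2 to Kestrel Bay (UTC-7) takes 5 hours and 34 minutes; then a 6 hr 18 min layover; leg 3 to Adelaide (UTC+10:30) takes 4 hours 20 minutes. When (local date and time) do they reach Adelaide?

12:56 on November 26

Convert departure to UTC: 15:15 − 12:45 = 02:30 UTC on Nov 25.
Add 6 hours 35 minutes leg 1 → 09:05 UTC.
Add 1 hour and 9 minutes layover in Midway → 10:14 UTC.
Add 5 hours 34 minutes leg 2 → 15:48 UTC.
Add 6 hours and 18 minutes layover in Kestrel Bay → 22:06 UTC.
Add 4 hours and 20 minutes leg 3 → 02:26 UTC (Nov 26).
Adelaide is UTC+10:30, so local arrival = 02:26 + 10:30 = 12:56 on Nov 26.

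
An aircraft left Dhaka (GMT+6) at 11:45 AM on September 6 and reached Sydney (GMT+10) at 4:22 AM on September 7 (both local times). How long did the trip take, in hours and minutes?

12 hours 37 minutes

Sydney is 4:00 ahead of Dhaka.
Clock-face elapsed time (ignoring zones) is 16 hours 37 minutes.
Actual elapsed = 16 hours 37 minutes − 4:00 = 12 hours 37 minutes.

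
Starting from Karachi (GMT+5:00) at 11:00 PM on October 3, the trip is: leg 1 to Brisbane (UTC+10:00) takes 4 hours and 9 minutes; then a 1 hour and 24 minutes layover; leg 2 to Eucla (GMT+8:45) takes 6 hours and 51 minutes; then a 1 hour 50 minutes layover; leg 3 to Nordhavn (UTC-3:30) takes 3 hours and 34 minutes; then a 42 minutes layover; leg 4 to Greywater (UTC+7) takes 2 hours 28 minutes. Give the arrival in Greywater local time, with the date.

9:58 PM on October 4

Convert departure to UTC: 11:00 PM − 5:00 = 6:00 PM UTC on Oct 3.
Add 4 hours and 9 minutes leg 1 → 10:09 PM UTC.
Add 1 hour 24 minutes layover in Brisbane → 11:33 PM UTC.
Add 6 hours 51 minutes leg 2 → 6:24 AM UTC (Oct 4).
Add 1 hour and 50 minutes layover in Eucla → 8:14 AM UTC.
Add 3 hours and 34 minutes leg 3 → 11:48 AM UTC.
Add 42 minutes layover in Nordhavn → 12:30 PM UTC.
Add 2 hours and 28 minutes leg 4 → 2:58 PM UTC.
Greywater is UTC+7:00, so local arrival = 2:58 PM + 7:00 = 9:58 PM on Oct 4.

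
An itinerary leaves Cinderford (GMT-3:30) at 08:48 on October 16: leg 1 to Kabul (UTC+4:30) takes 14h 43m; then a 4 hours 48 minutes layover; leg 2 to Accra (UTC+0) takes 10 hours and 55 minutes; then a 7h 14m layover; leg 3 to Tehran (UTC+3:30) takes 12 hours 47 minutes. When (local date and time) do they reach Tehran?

18:15 on October 18

Convert departure to UTC: 08:48 + 3:30 = 12:18 UTC on Oct 16.
Add 14 hours 43 minutes leg 1 → 03:01 UTC (Oct 17).
Add 4 hours and 48 minutes layover in Kabul → 07:49 UTC.
Add 10 hours 55 minutes leg 2 → 18:44 UTC.
Add 7 hours and 14 minutes layover in Accra → 01:58 UTC (Oct 18).
Add 12 hours 47 minutes leg 3 → 14:45 UTC.
Tehran is UTC+3:30, so local arrival = 14:45 + 3:30 = 18:15 on Oct 18.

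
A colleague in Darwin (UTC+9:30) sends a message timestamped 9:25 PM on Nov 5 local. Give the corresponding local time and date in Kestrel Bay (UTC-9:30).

2:25 AM on November 5

In UTC: 9:25 PM − 9:30 = 11:55 AM on Nov 5.
Kestrel Bay is UTC−9:30: 11:55 AM − 9:30 = 2:25 AM on Nov 5.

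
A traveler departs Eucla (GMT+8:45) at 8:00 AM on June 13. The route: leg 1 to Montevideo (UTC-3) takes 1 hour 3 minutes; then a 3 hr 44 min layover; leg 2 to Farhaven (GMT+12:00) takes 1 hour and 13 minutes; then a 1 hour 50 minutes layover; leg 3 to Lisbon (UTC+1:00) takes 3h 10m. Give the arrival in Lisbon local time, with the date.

Convert departure to UTC: 8:00 AM − 8:45 = 11:15 PM UTC on Jun 12.
Add 1 hour and 3 minutes leg 1 → 12:18 AM UTC (Jun 13).
Add 3 hours 44 minutes layover in Montevideo → 4:02 AM UTC.
Add 1 hour and 13 minutes leg 2 → 5:15 AM UTC.
Add 1 hour 50 minutes layover in Farhaven → 7:05 AM UTC.
Add 3 hours and 10 minutes leg 3 → 10:15 AM UTC.
Lisbon is UTC+1:00, so local arrival = 10:15 AM + 1:00 = 11:15 AM on Jun 13.

11:15 AM on June 13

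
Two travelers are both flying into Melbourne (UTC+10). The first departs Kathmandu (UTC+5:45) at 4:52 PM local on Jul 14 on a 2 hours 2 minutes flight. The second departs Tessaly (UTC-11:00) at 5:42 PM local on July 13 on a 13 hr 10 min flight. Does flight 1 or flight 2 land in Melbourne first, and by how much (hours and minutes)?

Flight 1 in UTC: 4:52 PM − 5:45 = 11:07 AM on Jul 14.
+2 hours and 2 minutes → arrive 1:09 PM UTC on Jul 14.
Flight 2 in UTC: 5:42 PM + 11:00 = 4:42 AM on Jul 14.
+13 hours and 10 minutes → arrive 5:52 PM UTC on Jul 14.
Flight 1 lands earlier by 4 hours 43 minutes.

the first, by 4 hours 43 minutes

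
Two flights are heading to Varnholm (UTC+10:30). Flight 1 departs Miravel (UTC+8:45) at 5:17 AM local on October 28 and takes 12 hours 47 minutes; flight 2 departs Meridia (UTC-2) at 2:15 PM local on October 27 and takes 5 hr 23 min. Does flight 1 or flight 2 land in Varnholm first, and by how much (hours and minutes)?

the second, by 11 hours 41 minutes

Flight 1 in UTC: 5:17 AM − 8:45 = 8:32 PM on Oct 27.
+12 hours 47 minutes → arrive 9:19 AM UTC on Oct 28.
Flight 2 in UTC: 2:15 PM + 2:00 = 4:15 PM on Oct 27.
+5 hours and 23 minutes → arrive 9:38 PM UTC on Oct 27.
Flight 2 lands earlier by 11 hours 41 minutes.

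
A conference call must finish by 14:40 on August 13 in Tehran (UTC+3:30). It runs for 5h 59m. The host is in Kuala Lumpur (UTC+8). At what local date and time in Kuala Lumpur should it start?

13:11 on August 13

Target end time in UTC: 14:40 − 3:30 = 11:10 on Aug 13.
Subtract 5 hours and 59 minutes → start 05:11 UTC on Aug 13.
Kuala Lumpur is UTC+8:00: 05:11 + 8:00 = 13:11 on Aug 13.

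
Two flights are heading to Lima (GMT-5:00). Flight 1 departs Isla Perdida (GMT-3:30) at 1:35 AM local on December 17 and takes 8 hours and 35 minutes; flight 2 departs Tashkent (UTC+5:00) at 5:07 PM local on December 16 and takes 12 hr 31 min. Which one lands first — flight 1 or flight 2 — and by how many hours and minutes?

the second, by 13 hours 2 minutes

Flight 1 in UTC: 1:35 AM + 3:30 = 5:05 AM on Dec 17.
+8 hours 35 minutes → arrive 1:40 PM UTC on Dec 17.
Flight 2 in UTC: 5:07 PM − 5:00 = 12:07 PM on Dec 16.
+12 hours 31 minutes → arrive 12:38 AM UTC on Dec 17.
Flight 2 lands earlier by 13 hours 2 minutes.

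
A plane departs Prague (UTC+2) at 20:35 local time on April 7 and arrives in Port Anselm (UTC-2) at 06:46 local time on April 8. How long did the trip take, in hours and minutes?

Port Anselm is 4:00 behind Prague.
Clock-face elapsed time (ignoring zones) is 10 hours 11 minutes.
Actual elapsed = 10 hours 11 minutes + 4:00 = 14 hours 11 minutes.

14 hours 11 minutes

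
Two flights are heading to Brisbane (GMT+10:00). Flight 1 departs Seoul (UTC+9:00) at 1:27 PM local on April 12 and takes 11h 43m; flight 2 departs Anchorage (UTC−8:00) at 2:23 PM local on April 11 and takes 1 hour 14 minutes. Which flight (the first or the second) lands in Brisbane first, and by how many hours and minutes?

the second, by 16 hours 33 minutes

Flight 1 in UTC: 1:27 PM − 9:00 = 4:27 AM on Apr 12.
+11 hours 43 minutes → arrive 4:10 PM UTC on Apr 12.
Flight 2 in UTC: 2:23 PM + 8:00 = 10:23 PM on Apr 11.
+1 hour 14 minutes → arrive 11:37 PM UTC on Apr 11.
Flight 2 lands earlier by 16 hours 33 minutes.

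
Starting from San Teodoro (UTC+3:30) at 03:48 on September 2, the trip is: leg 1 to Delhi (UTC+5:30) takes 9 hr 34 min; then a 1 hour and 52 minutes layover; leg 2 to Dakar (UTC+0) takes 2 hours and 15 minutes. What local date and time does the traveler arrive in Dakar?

13:59 on Sep 2

Convert departure to UTC: 03:48 − 3:30 = 00:18 UTC on Sep 2.
Add 9 hours 34 minutes leg 1 → 09:52 UTC.
Add 1 hour 52 minutes layover in Delhi → 11:44 UTC.
Add 2 hours and 15 minutes leg 2 → 13:59 UTC.
Dakar is UTC+0, so local arrival is the same: 13:59 on Sep 2.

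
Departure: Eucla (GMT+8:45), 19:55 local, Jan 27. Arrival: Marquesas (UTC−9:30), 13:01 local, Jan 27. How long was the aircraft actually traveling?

11 hours 21 minutes

Departure in UTC: 19:55 − 8:45 = 11:10 on Jan 27.
Arrival in UTC: 13:01 + 9:30 = 22:31 on Jan 27.
Elapsed = 22:31 − 11:10 = 11 hours 21 minutes.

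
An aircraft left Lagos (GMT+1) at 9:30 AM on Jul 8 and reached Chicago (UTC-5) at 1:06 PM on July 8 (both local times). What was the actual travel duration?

9 hours 36 minutes

Departure in UTC: 9:30 AM − 1:00 = 8:30 AM on Jul 8.
Arrival in UTC: 1:06 PM + 5:00 = 6:06 PM on Jul 8.
Elapsed = 6:06 PM − 8:30 AM = 9 hours 36 minutes.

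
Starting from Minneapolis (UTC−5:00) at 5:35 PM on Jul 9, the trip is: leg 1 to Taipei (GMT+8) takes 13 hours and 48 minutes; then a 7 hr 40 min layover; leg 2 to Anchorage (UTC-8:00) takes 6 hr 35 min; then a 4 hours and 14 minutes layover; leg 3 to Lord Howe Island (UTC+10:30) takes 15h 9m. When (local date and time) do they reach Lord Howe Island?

Convert departure to UTC: 5:35 PM + 5:00 = 10:35 PM UTC on Jul 9.
Add 13 hours and 48 minutes leg 1 → 12:23 PM UTC (Jul 10).
Add 7 hours 40 minutes layover in Taipei → 8:03 PM UTC.
Add 6 hours and 35 minutes leg 2 → 2:38 AM UTC (Jul 11).
Add 4 hours 14 minutes layover in Anchorage → 6:52 AM UTC.
Add 15 hours and 9 minutes leg 3 → 10:01 PM UTC.
Lord Howe Island is UTC+10:30, so local arrival = 10:01 PM + 10:30 = 8:31 AM on Jul 12.

8:31 AM on July 12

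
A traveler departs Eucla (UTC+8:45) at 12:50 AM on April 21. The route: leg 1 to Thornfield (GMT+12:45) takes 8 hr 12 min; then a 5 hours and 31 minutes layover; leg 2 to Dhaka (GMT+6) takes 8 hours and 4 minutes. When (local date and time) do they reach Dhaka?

Convert departure to UTC: 12:50 AM − 8:45 = 4:05 PM UTC on Apr 20.
Add 8 hours 12 minutes leg 1 → 12:17 AM UTC (Apr 21).
Add 5 hours and 31 minutes layover in Thornfield → 5:48 AM UTC.
Add 8 hours 4 minutes leg 2 → 1:52 PM UTC.
Dhaka is UTC+6:00, so local arrival = 1:52 PM + 6:00 = 7:52 PM on Apr 21.

7:52 PM on April 21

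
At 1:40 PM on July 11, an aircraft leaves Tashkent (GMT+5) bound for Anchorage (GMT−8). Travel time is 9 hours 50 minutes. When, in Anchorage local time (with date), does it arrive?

Convert departure to UTC: 1:40 PM − 5:00 = 8:40 AM UTC on Jul 11.
Add 9 hours and 50 minutes travel time → 6:30 PM UTC.
Anchorage is UTC−8:00, so local arrival = 6:30 PM − 8:00 = 10:30 AM on Jul 11.

10:30 AM on July 11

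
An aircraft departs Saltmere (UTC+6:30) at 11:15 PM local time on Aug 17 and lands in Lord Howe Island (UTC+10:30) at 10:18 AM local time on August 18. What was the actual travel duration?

7 hours 3 minutes

Lord Howe Island is 4:00 ahead of Saltmere.
Clock-face elapsed time (ignoring zones) is 11 hours 3 minutes.
Actual elapsed = 11 hours 3 minutes − 4:00 = 7 hours 3 minutes.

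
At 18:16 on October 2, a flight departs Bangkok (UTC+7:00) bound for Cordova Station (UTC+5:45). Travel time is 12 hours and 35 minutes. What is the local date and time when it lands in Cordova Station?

Convert departure to UTC: 18:16 − 7:00 = 11:16 UTC on Oct 2.
Add 12 hours 35 minutes travel time → 23:51 UTC.
Cordova Station is UTC+5:45, so local arrival = 23:51 + 5:45 = 05:36 on Oct 3.

05:36 on October 3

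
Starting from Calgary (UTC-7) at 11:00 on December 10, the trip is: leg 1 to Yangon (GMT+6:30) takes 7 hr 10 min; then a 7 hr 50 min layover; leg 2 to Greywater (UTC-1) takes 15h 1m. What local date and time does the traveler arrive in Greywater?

23:01 on December 11

Convert departure to UTC: 11:00 + 7:00 = 18:00 UTC on Dec 10.
Add 7 hours and 10 minutes leg 1 → 01:10 UTC (Dec 11).
Add 7 hours 50 minutes layover in Yangon → 09:00 UTC.
Add 15 hours 1 minute leg 2 → 00:01 UTC (Dec 12).
Greywater is UTC−1:00, so local arrival = 00:01 − 1:00 = 23:01 on Dec 11.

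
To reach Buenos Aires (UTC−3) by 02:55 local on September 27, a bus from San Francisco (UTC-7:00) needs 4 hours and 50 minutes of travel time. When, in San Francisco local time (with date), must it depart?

Target arrival in UTC: 02:55 + 3:00 = 05:55 on Sep 27.
Subtract 4 hours 50 minutes → departure 01:05 UTC on Sep 27.
San Francisco is UTC−7:00: 01:05 − 7:00 = 18:05 on Sep 26.

18:05 on Sep 26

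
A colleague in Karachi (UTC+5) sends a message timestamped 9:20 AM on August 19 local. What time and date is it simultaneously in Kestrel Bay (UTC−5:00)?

In UTC: 9:20 AM − 5:00 = 4:20 AM on Aug 19.
Kestrel Bay is UTC−5:00: 4:20 AM − 5:00 = 11:20 PM on Aug 18.

11:20 PM on August 18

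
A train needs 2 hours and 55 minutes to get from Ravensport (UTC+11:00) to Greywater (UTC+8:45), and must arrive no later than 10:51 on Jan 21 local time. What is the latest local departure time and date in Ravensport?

Target arrival in UTC: 10:51 − 8:45 = 02:06 on Jan 21.
Subtract 2 hours and 55 minutes → departure 23:11 UTC on Jan 20.
Ravensport is UTC+11:00: 23:11 + 11:00 = 10:11 on Jan 21.

10:11 on Jan 21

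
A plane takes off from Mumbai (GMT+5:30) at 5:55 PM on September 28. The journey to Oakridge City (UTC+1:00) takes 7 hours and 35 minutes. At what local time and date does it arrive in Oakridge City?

Oakridge City is 4:30 behind Mumbai.
After 7 hours 35 minutes it is 1:30 AM (Sep 29) in Mumbai.
Shift by the zone difference: 1:30 AM − 4:30 = 9:00 PM on Sep 28 in Oakridge City.

9:00 PM on Sep 28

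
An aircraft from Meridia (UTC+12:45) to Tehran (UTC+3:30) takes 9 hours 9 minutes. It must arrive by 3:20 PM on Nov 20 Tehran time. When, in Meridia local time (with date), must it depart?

3:26 PM on November 20

Target arrival in UTC: 3:20 PM − 3:30 = 11:50 AM on Nov 20.
Subtract 9 hours and 9 minutes → departure 2:41 AM UTC on Nov 20.
Meridia is UTC+12:45: 2:41 AM + 12:45 = 3:26 PM on Nov 20.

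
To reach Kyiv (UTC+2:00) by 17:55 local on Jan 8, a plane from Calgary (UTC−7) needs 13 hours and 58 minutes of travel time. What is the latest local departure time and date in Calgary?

18:57 on January 7

Target arrival in UTC: 17:55 − 2:00 = 15:55 on Jan 8.
Subtract 13 hours and 58 minutes → departure 01:57 UTC on Jan 8.
Calgary is UTC−7:00: 01:57 − 7:00 = 18:57 on Jan 7.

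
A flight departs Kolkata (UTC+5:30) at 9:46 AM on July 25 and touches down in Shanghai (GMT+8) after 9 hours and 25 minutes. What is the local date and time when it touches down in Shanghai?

9:41 PM on Jul 25

Convert departure to UTC: 9:46 AM − 5:30 = 4:16 AM UTC on Jul 25.
Add 9 hours and 25 minutes travel time → 1:41 PM UTC.
Shanghai is UTC+8:00, so local arrival = 1:41 PM + 8:00 = 9:41 PM on Jul 25.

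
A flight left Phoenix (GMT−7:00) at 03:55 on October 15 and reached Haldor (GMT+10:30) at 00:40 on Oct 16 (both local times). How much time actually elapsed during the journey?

Departure in UTC: 03:55 + 7:00 = 10:55 on Oct 15.
Arrival in UTC: 00:40 − 10:30 = 14:10 on Oct 15.
Elapsed = 14:10 − 10:55 = 3 hours 15 minutes.

3 hours 15 minutes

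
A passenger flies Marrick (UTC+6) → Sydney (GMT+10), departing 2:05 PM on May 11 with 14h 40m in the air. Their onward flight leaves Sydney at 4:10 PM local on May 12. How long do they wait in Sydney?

7 hours 25 minutes

Convert departure to UTC: 2:05 PM − 6:00 = 8:05 AM UTC on May 11.
Add 14 hours 40 minutes flight time → 10:45 PM UTC.
Sydney is UTC+10:00, so local arrival = 10:45 PM + 10:00 = 8:45 AM on May 12.
Layover = 4:10 PM − 8:45 AM = 7 hours 25 minutes.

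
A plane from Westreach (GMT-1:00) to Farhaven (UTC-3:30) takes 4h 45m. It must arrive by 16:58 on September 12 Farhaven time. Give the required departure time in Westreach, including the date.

Target arrival in UTC: 16:58 + 3:30 = 20:28 on Sep 12.
Subtract 4 hours 45 minutes → departure 15:43 UTC on Sep 12.
Westreach is UTC−1:00: 15:43 − 1:00 = 14:43 on Sep 12.

14:43 on Sep 12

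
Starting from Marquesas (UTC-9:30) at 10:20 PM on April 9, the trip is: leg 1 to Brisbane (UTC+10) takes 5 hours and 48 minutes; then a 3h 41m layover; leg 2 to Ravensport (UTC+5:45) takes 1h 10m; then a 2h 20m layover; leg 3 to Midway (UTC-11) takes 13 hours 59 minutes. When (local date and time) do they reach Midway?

11:48 PM on Apr 10

Convert departure to UTC: 10:20 PM + 9:30 = 7:50 AM UTC on Apr 10.
Add 5 hours and 48 minutes leg 1 → 1:38 PM UTC.
Add 3 hours 41 minutes layover in Brisbane → 5:19 PM UTC.
Add 1 hour and 10 minutes leg 2 → 6:29 PM UTC.
Add 2 hours 20 minutes layover in Ravensport → 8:49 PM UTC.
Add 13 hours 59 minutes leg 3 → 10:48 AM UTC (Apr 11).
Midway is UTC−11:00, so local arrival = 10:48 AM − 11:00 = 11:48 PM on Apr 10.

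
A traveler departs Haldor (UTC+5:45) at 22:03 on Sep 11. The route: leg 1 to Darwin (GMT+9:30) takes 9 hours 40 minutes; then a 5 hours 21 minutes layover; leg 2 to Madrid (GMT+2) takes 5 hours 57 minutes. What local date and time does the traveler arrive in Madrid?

15:16 on Sep 12

Convert departure to UTC: 22:03 − 5:45 = 16:18 UTC on Sep 11.
Add 9 hours and 40 minutes leg 1 → 01:58 UTC (Sep 12).
Add 5 hours and 21 minutes layover in Darwin → 07:19 UTC.
Add 5 hours 57 minutes leg 2 → 13:16 UTC.
Madrid is UTC+2:00, so local arrival = 13:16 + 2:00 = 15:16 on Sep 12.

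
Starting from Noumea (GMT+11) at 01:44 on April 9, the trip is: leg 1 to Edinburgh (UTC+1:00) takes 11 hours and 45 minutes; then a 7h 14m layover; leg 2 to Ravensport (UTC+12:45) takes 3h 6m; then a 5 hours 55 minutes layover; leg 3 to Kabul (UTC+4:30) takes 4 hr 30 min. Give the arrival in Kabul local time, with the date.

Convert departure to UTC: 01:44 − 11:00 = 14:44 UTC on Apr 8.
Add 11 hours 45 minutes leg 1 → 02:29 UTC (Apr 9).
Add 7 hours and 14 minutes layover in Edinburgh → 09:43 UTC.
Add 3 hours and 6 minutes leg 2 → 12:49 UTC.
Add 5 hours and 55 minutes layover in Ravensport → 18:44 UTC.
Add 4 hours 30 minutes leg 3 → 23:14 UTC.
Kabul is UTC+4:30, so local arrival = 23:14 + 4:30 = 03:44 on Apr 10.

03:44 on April 10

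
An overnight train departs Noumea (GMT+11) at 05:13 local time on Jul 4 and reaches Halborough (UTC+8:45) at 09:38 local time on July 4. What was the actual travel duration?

Departure in UTC: 05:13 − 11:00 = 18:13 on Jul 3.
Arrival in UTC: 09:38 − 8:45 = 00:53 on Jul 4.
Elapsed = 00:53 − 18:13 (+1 day) = 6 hours 40 minutes.

6 hours 40 minutes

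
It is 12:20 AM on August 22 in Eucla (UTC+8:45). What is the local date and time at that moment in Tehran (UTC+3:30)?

7:05 PM on August 21

Tehran is 5:15 behind Eucla.
Shift by the zone difference: 12:20 AM − 5:15 = 7:05 PM on Aug 21 in Tehran.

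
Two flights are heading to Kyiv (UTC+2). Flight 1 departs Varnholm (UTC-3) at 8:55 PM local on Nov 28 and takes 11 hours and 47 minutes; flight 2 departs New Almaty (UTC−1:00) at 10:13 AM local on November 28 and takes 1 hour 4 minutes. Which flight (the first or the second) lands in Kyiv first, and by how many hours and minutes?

Flight 1 in UTC: 8:55 PM + 3:00 = 11:55 PM on Nov 28.
+11 hours and 47 minutes → arrive 11:42 AM UTC on Nov 29.
Flight 2 in UTC: 10:13 AM + 1:00 = 11:13 AM on Nov 28.
+1 hour and 4 minutes → arrive 12:17 PM UTC on Nov 28.
Flight 2 lands earlier by 23 hours 25 minutes.

the second, by 23 hours 25 minutes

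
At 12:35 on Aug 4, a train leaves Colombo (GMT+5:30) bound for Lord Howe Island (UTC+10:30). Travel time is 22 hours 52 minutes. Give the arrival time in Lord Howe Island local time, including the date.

16:27 on August 5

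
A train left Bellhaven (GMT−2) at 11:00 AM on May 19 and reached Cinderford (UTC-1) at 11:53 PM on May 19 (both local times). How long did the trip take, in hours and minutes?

11 hours 53 minutes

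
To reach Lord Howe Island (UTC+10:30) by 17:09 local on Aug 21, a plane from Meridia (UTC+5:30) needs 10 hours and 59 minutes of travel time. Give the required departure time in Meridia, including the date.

01:10 on August 21

Target arrival in UTC: 17:09 − 10:30 = 06:39 on Aug 21.
Subtract 10 hours and 59 minutes → departure 19:40 UTC on Aug 20.
Meridia is UTC+5:30: 19:40 + 5:30 = 01:10 on Aug 21.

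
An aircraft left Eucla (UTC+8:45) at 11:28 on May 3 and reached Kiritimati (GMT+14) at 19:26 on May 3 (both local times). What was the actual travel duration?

2 hours 43 minutes

Kiritimati is 5:15 ahead of Eucla.
Clock-face elapsed time (ignoring zones) is 7 hours 58 minutes.
Actual elapsed = 7 hours 58 minutes − 5:15 = 2 hours 43 minutes.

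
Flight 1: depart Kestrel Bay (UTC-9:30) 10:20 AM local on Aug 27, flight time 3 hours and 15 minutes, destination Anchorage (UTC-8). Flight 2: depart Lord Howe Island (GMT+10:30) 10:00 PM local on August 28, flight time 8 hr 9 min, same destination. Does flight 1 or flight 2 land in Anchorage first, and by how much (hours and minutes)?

Flight 1 in UTC: 10:20 AM + 9:30 = 7:50 PM on Aug 27.
+3 hours and 15 minutes → arrive 11:05 PM UTC on Aug 27.
Flight 2 in UTC: 10:00 PM − 10:30 = 11:30 AM on Aug 28.
+8 hours and 9 minutes → arrive 7:39 PM UTC on Aug 28.
Flight 1 lands earlier by 20 hours 34 minutes.

the first, by 20 hours 34 minutes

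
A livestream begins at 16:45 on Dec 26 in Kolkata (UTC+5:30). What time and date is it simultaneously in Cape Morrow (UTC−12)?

23:15 on Dec 25

In UTC: 16:45 − 5:30 = 11:15 on Dec 26.
Cape Morrow is UTC−12:00: 11:15 − 12:00 = 23:15 on Dec 25.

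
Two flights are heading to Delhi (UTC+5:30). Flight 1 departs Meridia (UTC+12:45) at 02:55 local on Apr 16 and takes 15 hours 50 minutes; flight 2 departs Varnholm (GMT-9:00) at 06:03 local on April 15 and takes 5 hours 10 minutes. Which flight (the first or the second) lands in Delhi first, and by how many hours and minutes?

the second, by 9 hours 47 minutes

Flight 1 in UTC: 02:55 − 12:45 = 14:10 on Apr 15.
+15 hours 50 minutes → arrive 06:00 UTC on Apr 16.
Flight 2 in UTC: 06:03 + 9:00 = 15:03 on Apr 15.
+5 hours 10 minutes → arrive 20:13 UTC on Apr 15.
Flight 2 lands earlier by 9 hours 47 minutes.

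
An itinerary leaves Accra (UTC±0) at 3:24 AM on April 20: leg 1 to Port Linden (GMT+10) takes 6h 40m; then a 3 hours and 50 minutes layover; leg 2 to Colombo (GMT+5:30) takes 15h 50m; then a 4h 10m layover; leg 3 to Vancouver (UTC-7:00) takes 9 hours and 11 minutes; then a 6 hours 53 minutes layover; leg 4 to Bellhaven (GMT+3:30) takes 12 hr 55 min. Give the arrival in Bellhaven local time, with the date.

Accra is at UTC+0, so departure is already 3:24 AM UTC on Apr 20.
Add 6 hours and 40 minutes leg 1 → 10:04 AM UTC.
Add 3 hours and 50 minutes layover in Port Linden → 1:54 PM UTC.
Add 15 hours and 50 minutes leg 2 → 5:44 AM UTC (Apr 21).
Add 4 hours and 10 minutes layover in Colombo → 9:54 AM UTC.
Add 9 hours and 11 minutes leg 3 → 7:05 PM UTC.
Add 6 hours and 53 minutes layover in Vancouver → 1:58 AM UTC (Apr 22).
Add 12 hours and 55 minutes leg 4 → 2:53 PM UTC.
Bellhaven is UTC+3:30, so local arrival = 2:53 PM + 3:30 = 6:23 PM on Apr 22.

6:23 PM on April 22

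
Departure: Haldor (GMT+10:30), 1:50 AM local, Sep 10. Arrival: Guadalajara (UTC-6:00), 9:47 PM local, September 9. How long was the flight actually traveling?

Guadalajara is 16:30 behind Haldor.
Clock-face elapsed time (ignoring zones) is −4 hours 3 minutes.
Actual elapsed = −4 hours 3 minutes + 16:30 = 12 hours 27 minutes.

12 hours 27 minutes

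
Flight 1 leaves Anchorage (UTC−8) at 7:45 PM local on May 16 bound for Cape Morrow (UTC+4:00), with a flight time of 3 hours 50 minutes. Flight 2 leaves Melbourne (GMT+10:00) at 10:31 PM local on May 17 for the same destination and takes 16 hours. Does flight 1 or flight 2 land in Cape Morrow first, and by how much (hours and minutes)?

Flight 1 in UTC: 7:45 PM + 8:00 = 3:45 AM on May 17.
+3 hours 50 minutes → arrive 7:35 AM UTC on May 17.
Flight 2 in UTC: 10:31 PM − 10:00 = 12:31 PM on May 17.
+16 hours → arrive 4:31 AM UTC on May 18.
Flight 1 lands earlier by 20 hours 56 minutes.

the first, by 20 hours 56 minutes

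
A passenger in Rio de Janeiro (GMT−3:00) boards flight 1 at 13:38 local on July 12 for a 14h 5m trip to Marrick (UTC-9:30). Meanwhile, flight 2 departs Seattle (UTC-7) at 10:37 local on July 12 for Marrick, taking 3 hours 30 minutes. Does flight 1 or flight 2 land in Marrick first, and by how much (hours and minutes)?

Flight 1 in UTC: 13:38 + 3:00 = 16:38 on Jul 12.
+14 hours and 5 minutes → arrive 06:43 UTC on Jul 13.
Flight 2 in UTC: 10:37 + 7:00 = 17:37 on Jul 12.
+3 hours 30 minutes → arrive 21:07 UTC on Jul 12.
Flight 2 lands earlier by 9 hours 36 minutes.

the second, by 9 hours 36 minutes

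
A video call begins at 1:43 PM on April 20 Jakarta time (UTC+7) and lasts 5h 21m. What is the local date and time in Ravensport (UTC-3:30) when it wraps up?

Convert start to UTC: 1:43 PM − 7:00 = 6:43 AM UTC on Apr 20.
Add 5 hours 21 minutes duration → 12:04 PM UTC.
Ravensport is UTC−3:30, so local end time = 12:04 PM − 3:30 = 8:34 AM on Apr 20.

8:34 AM on Apr 20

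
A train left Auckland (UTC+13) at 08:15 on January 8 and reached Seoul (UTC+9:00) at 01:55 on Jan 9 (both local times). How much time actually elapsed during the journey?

21 hours 40 minutes

Departure in UTC: 08:15 − 13:00 = 19:15 on Jan 7.
Arrival in UTC: 01:55 − 9:00 = 16:55 on Jan 8.
Elapsed = 16:55 − 19:15 (+1 day) = 21 hours 40 minutes.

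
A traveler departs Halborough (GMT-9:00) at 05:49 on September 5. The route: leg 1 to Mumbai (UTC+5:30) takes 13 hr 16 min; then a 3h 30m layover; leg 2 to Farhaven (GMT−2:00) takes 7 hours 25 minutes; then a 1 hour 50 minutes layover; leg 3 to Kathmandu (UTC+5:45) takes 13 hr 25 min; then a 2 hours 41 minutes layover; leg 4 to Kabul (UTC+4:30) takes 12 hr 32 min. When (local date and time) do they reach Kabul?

Convert departure to UTC: 05:49 + 9:00 = 14:49 UTC on Sep 5.
Add 13 hours and 16 minutes leg 1 → 04:05 UTC (Sep 6).
Add 3 hours 30 minutes layover in Mumbai → 07:35 UTC.
Add 7 hours and 25 minutes leg 2 → 15:00 UTC.
Add 1 hour 50 minutes layover in Farhaven → 16:50 UTC.
Add 13 hours and 25 minutes leg 3 → 06:15 UTC (Sep 7).
Add 2 hours and 41 minutes layover in Kathmandu → 08:56 UTC.
Add 12 hours and 32 minutes leg 4 → 21:28 UTC.
Kabul is UTC+4:30, so local arrival = 21:28 + 4:30 = 01:58 on Sep 8.

01:58 on September 8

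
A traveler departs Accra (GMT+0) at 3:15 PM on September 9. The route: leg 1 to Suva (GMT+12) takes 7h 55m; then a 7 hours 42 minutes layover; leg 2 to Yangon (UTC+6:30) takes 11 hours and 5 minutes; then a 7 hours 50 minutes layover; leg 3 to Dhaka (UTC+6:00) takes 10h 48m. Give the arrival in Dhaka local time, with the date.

6:35 PM on September 11

Accra is at UTC+0, so departure is already 3:15 PM UTC on Sep 9.
Add 7 hours and 55 minutes leg 1 → 11:10 PM UTC.
Add 7 hours and 42 minutes layover in Suva → 6:52 AM UTC (Sep 10).
Add 11 hours 5 minutes leg 2 → 5:57 PM UTC.
Add 7 hours and 50 minutes layover in Yangon → 1:47 AM UTC (Sep 11).
Add 10 hours 48 minutes leg 3 → 12:35 PM UTC.
Dhaka is UTC+6:00, so local arrival = 12:35 PM + 6:00 = 6:35 PM on Sep 11.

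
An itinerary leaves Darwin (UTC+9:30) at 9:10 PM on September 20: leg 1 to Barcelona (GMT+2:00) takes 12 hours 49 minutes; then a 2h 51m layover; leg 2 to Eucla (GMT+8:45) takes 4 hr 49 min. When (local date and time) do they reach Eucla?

Convert departure to UTC: 9:10 PM − 9:30 = 11:40 AM UTC on Sep 20.
Add 12 hours and 49 minutes leg 1 → 12:29 AM UTC (Sep 21).
Add 2 hours 51 minutes layover in Barcelona → 3:20 AM UTC.
Add 4 hours 49 minutes leg 2 → 8:09 AM UTC.
Eucla is UTC+8:45, so local arrival = 8:09 AM + 8:45 = 4:54 PM on Sep 21.

4:54 PM on Sep 21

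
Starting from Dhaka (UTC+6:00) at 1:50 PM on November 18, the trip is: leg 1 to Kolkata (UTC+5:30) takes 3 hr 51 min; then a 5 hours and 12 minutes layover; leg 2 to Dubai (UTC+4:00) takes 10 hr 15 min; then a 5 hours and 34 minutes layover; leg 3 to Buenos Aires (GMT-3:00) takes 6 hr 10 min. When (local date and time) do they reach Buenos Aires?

11:52 AM on November 19

Convert departure to UTC: 1:50 PM − 6:00 = 7:50 AM UTC on Nov 18.
Add 3 hours and 51 minutes leg 1 → 11:41 AM UTC.
Add 5 hours 12 minutes layover in Kolkata → 4:53 PM UTC.
Add 10 hours and 15 minutes leg 2 → 3:08 AM UTC (Nov 19).
Add 5 hours and 34 minutes layover in Dubai → 8:42 AM UTC.
Add 6 hours 10 minutes leg 3 → 2:52 PM UTC.
Buenos Aires is UTC−3:00, so local arrival = 2:52 PM − 3:00 = 11:52 AM on Nov 19.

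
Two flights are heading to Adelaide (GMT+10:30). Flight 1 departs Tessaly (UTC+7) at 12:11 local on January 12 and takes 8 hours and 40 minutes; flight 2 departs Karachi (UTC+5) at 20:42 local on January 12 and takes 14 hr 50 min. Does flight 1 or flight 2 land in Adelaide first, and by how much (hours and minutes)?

the first, by 16 hours 41 minutes

Flight 1 in UTC: 12:11 − 7:00 = 05:11 on Jan 12.
+8 hours 40 minutes → arrive 13:51 UTC on Jan 12.
Flight 2 in UTC: 20:42 − 5:00 = 15:42 on Jan 12.
+14 hours and 50 minutes → arrive 06:32 UTC on Jan 13.
Flight 1 lands earlier by 16 hours 41 minutes.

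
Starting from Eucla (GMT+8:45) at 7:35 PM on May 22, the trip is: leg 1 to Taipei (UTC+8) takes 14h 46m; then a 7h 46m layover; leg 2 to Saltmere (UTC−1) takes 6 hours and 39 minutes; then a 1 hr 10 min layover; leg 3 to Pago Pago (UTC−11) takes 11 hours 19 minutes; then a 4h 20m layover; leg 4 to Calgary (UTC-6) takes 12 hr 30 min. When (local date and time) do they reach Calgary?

Convert departure to UTC: 7:35 PM − 8:45 = 10:50 AM UTC on May 22.
Add 14 hours 46 minutes leg 1 → 1:36 AM UTC (May 23).
Add 7 hours 46 minutes layover in Taipei → 9:22 AM UTC.
Add 6 hours and 39 minutes leg 2 → 4:01 PM UTC.
Add 1 hour and 10 minutes layover in Saltmere → 5:11 PM UTC.
Add 11 hours and 19 minutes leg 3 → 4:30 AM UTC (May 24).
Add 4 hours 20 minutes layover in Pago Pago → 8:50 AM UTC.
Add 12 hours and 30 minutes leg 4 → 9:20 PM UTC.
Calgary is UTC−6:00, so local arrival = 9:20 PM − 6:00 = 3:20 PM on May 24.

3:20 PM on May 24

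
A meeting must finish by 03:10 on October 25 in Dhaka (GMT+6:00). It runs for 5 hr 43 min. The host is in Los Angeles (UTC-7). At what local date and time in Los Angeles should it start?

Target end time in UTC: 03:10 − 6:00 = 21:10 on Oct 24.
Subtract 5 hours and 43 minutes → start 15:27 UTC on Oct 24.
Los Angeles is UTC−7:00: 15:27 − 7:00 = 08:27 on Oct 24.

08:27 on October 24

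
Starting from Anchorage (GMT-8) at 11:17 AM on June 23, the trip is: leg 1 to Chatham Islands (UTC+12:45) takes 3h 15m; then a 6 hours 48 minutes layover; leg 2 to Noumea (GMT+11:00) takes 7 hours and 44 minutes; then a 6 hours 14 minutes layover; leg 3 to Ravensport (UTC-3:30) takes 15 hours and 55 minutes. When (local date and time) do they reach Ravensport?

Convert departure to UTC: 11:17 AM + 8:00 = 7:17 PM UTC on Jun 23.
Add 3 hours and 15 minutes leg 1 → 10:32 PM UTC.
Add 6 hours and 48 minutes layover in Chatham Islands → 5:20 AM UTC (Jun 24).
Add 7 hours 44 minutes leg 2 → 1:04 PM UTC.
Add 6 hours 14 minutes layover in Noumea → 7:18 PM UTC.
Add 15 hours and 55 minutes leg 3 → 11:13 AM UTC (Jun 25).
Ravensport is UTC−3:30, so local arrival = 11:13 AM − 3:30 = 7:43 AM on Jun 25.

7:43 AM on Jun 25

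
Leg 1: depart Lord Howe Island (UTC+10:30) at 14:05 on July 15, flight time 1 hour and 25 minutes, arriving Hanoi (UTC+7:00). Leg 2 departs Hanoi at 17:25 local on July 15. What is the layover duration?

5 hours 25 minutes

Convert departure to UTC: 14:05 − 10:30 = 03:35 UTC on Jul 15.
Add 1 hour and 25 minutes flight time → 05:00 UTC.
Hanoi is UTC+7:00, so local arrival = 05:00 + 7:00 = 12:00 on Jul 15.
Layover = 17:25 − 12:00 = 5 hours 25 minutes.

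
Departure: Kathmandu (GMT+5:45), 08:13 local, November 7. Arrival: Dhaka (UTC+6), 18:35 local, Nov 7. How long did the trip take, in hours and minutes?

10 hours 7 minutes

Dhaka is 0:15 ahead of Kathmandu.
Clock-face elapsed time (ignoring zones) is 10 hours 22 minutes.
Actual elapsed = 10 hours 22 minutes − 0:15 = 10 hours 7 minutes.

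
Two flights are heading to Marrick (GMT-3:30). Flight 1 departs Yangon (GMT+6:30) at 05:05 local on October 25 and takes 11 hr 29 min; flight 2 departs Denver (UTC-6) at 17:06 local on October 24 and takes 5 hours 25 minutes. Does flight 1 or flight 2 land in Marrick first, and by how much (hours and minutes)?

Flight 1 in UTC: 05:05 − 6:30 = 22:35 on Oct 24.
+11 hours 29 minutes → arrive 10:04 UTC on Oct 25.
Flight 2 in UTC: 17:06 + 6:00 = 23:06 on Oct 24.
+5 hours and 25 minutes → arrive 04:31 UTC on Oct 25.
Flight 2 lands earlier by 5 hours 33 minutes.

the second, by 5 hours 33 minutes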